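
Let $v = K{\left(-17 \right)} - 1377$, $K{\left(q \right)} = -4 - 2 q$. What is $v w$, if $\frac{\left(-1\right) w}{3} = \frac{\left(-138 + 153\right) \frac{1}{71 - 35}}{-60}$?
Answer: $- \frac{449}{16} \approx -28.063$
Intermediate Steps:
$v = -1347$ ($v = \left(-4 - -34\right) - 1377 = \left(-4 + 34\right) - 1377 = 30 - 1377 = -1347$)
$w = \frac{1}{48}$ ($w = - 3 \frac{\left(-138 + 153\right) \frac{1}{71 - 35}}{-60} = - 3 \cdot \frac{15}{36} \left(- \frac{1}{60}\right) = - 3 \cdot 15 \cdot \frac{1}{36} \left(- \frac{1}{60}\right) = - 3 \cdot \frac{5}{12} \left(- \frac{1}{60}\right) = \left(-3\right) \left(- \frac{1}{144}\right) = \frac{1}{48} \approx 0.020833$)
$v w = \left(-1347\right) \frac{1}{48} = - \frac{449}{16}$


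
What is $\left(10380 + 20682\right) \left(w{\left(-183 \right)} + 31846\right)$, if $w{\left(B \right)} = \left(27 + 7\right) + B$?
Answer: $984572214$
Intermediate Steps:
$w{\left(B \right)} = 34 + B$
$\left(10380 + 20682\right) \left(w{\left(-183 \right)} + 31846\right) = \left(10380 + 20682\right) \left(\left(34 - 183\right) + 31846\right) = 31062 \left(-149 + 31846\right) = 31062 \cdot 31697 = 984572214$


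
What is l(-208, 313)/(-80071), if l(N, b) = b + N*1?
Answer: -105/80071 ≈ -0.0013113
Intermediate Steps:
l(N, b) = N + b (l(N, b) = b + N = N + b)
l(-208, 313)/(-80071) = (-208 + 313)/(-80071) = 105*(-1/80071) = -105/80071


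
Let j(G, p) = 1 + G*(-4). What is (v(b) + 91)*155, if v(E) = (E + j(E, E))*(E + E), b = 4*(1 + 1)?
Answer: -42935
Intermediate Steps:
b = 8 (b = 4*2 = 8)
j(G, p) = 1 - 4*G
v(E) = 2*E*(1 - 3*E) (v(E) = (E + (1 - 4*E))*(E + E) = (1 - 3*E)*(2*E) = 2*E*(1 - 3*E))
(v(b) + 91)*155 = (2*8*(1 - 3*8) + 91)*155 = (2*8*(1 - 24) + 91)*155 = (2*8*(-23) + 91)*155 = (-368 + 91)*155 = -277*155 = -42935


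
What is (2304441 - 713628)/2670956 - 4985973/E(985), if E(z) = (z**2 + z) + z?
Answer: -3923578018551/865563356140 ≈ -4.5330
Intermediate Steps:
E(z) = z**2 + 2*z (E(z) = (z + z**2) + z = z**2 + 2*z)
(2304441 - 713628)/2670956 - 4985973/E(985) = (2304441 - 713628)/2670956 - 4985973*1/(985*(2 + 985)) = 1590813*(1/2670956) - 4985973/(985*987) = 1590813/2670956 - 4985973/972195 = 1590813/2670956 - 4985973*1/972195 = 1590813/2670956 - 1661991/324065 = -3923578018551/865563356140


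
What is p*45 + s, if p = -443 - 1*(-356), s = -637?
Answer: -4552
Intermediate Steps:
p = -87 (p = -443 + 356 = -87)
p*45 + s = -87*45 - 637 = -3915 - 637 = -4552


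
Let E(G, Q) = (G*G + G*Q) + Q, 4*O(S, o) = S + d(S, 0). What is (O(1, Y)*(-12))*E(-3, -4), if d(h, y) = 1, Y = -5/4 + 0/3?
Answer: -102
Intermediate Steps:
Y = -5/4 (Y = -5*1/4 + 0*(1/3) = -5/4 + 0 = -5/4 ≈ -1.2500)
O(S, o) = 1/4 + S/4 (O(S, o) = (S + 1)/4 = (1 + S)/4 = 1/4 + S/4)
E(G, Q) = Q + G**2 + G*Q (E(G, Q) = (G**2 + G*Q) + Q = Q + G**2 + G*Q)
(O(1, Y)*(-12))*E(-3, -4) = ((1/4 + (1/4)*1)*(-12))*(-4 + (-3)**2 - 3*(-4)) = ((1/4 + 1/4)*(-12))*(-4 + 9 + 12) = ((1/2)*(-12))*17 = -6*17 = -102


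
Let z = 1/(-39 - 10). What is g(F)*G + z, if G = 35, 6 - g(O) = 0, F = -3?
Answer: 10289/49 ≈ 209.98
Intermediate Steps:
g(O) = 6 (g(O) = 6 - 1*0 = 6 + 0 = 6)
z = -1/49 (z = 1/(-49) = -1/49 ≈ -0.020408)
g(F)*G + z = 6*35 - 1/49 = 210 - 1/49 = 10289/49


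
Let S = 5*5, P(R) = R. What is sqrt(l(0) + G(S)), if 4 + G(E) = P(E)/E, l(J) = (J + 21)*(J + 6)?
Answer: sqrt(123) ≈ 11.091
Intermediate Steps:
l(J) = (6 + J)*(21 + J) (l(J) = (21 + J)*(6 + J) = (6 + J)*(21 + J))
S = 25
G(E) = -3 (G(E) = -4 + E/E = -4 + 1 = -3)
sqrt(l(0) + G(S)) = sqrt((126 + 0**2 + 27*0) - 3) = sqrt((126 + 0 + 0) - 3) = sqrt(126 - 3) = sqrt(123)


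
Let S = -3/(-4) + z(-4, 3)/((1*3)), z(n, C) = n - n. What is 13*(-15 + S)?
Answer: -741/4 ≈ -185.25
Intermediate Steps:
z(n, C) = 0
S = 3/4 (S = -3/(-4) + 0/((1*3)) = -3*(-1/4) + 0/3 = 3/4 + 0*(1/3) = 3/4 + 0 = 3/4 ≈ 0.75000)
13*(-15 + S) = 13*(-15 + 3/4) = 13*(-57/4) = -741/4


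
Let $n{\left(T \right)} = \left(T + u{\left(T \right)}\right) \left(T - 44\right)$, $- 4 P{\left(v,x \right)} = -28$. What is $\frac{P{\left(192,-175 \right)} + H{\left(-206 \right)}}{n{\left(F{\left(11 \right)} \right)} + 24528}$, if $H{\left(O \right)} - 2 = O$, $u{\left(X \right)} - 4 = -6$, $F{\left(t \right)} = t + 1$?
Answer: $- \frac{197}{24208} \approx -0.0081378$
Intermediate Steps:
$P{\left(v,x \right)} = 7$ ($P{\left(v,x \right)} = \left(- \frac{1}{4}\right) \left(-28\right) = 7$)
$F{\left(t \right)} = 1 + t$
$u{\left(X \right)} = -2$ ($u{\left(X \right)} = 4 - 6 = -2$)
$n{\left(T \right)} = \left(-44 + T\right) \left(-2 + T\right)$ ($n{\left(T \right)} = \left(T - 2\right) \left(T - 44\right) = \left(-2 + T\right) \left(-44 + T\right) = \left(-44 + T\right) \left(-2 + T\right)$)
$H{\left(O \right)} = 2 + O$
$\frac{P{\left(192,-175 \right)} + H{\left(-206 \right)}}{n{\left(F{\left(11 \right)} \right)} + 24528} = \frac{7 + \left(2 - 206\right)}{\left(88 + \left(1 + 11\right)^{2} - 46 \left(1 + 11\right)\right) + 24528} = \frac{7 - 204}{\left(88 + 12^{2} - 552\right) + 24528} = - \frac{197}{\left(88 + 144 - 552\right) + 24528} = - \frac{197}{-320 + 24528} = - \frac{197}{24208}$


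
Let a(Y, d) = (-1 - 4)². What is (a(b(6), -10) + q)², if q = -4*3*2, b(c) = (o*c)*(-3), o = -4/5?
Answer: 1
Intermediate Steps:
o = -⅘ (o = -4*⅕ = -⅘ ≈ -0.80000)
b(c) = 12*c/5 (b(c) = -4*c/5*(-3) = 12*c/5)
a(Y, d) = 25 (a(Y, d) = (-5)² = 25)
q = -24 (q = -12*2 = -24)
(a(b(6), -10) + q)² = (25 - 24)² = 1² = 1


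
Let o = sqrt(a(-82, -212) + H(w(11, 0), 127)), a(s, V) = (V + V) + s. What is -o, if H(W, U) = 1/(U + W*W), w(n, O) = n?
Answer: -3*I*sqrt(864466)/124 ≈ -22.494*I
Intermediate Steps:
a(s, V) = s + 2*V (a(s, V) = 2*V + s = s + 2*V)
H(W, U) = 1/(U + W**2)
o = 3*I*sqrt(864466)/124 (o = sqrt((-82 + 2*(-212)) + 1/(127 + 11**2)) = sqrt((-82 - 424) + 1/(127 + 121)) = sqrt(-506 + 1/248) = sqrt(-125487/248) = 3*I*sqrt(864466)/124 ≈ 22.494*I)
-o = -3*I*sqrt(864466)/124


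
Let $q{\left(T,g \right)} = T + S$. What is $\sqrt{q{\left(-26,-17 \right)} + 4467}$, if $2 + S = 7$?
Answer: $3 \sqrt{494} \approx 66.678$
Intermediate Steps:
$S = 5$ ($S = -2 + 7 = 5$)
$q{\left(T,g \right)} = 5 + T$ ($q{\left(T,g \right)} = T + 5 = 5 + T$)
$\sqrt{q{\left(-26,-17 \right)} + 4467} = \sqrt{\left(5 - 26\right) + 4467} = \sqrt{-21 + 4467} = \sqrt{4446} = 3 \sqrt{494}$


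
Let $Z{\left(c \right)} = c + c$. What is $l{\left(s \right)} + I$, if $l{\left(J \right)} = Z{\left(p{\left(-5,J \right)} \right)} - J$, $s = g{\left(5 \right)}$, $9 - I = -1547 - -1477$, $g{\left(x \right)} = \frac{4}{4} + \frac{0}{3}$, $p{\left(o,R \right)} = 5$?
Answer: $88$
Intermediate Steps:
$Z{\left(c \right)} = 2 c$
$g{\left(x \right)} = 1$ ($g{\left(x \right)} = 4 \cdot \frac{1}{4} + 0 \cdot \frac{1}{3} = 1 + 0 = 1$)
$I = 79$ ($I = 9 - \left(-1547 - -1477\right) = 9 - \left(-1547 + 1477\right) = 9 - -70 = 9 + 70 = 79$)
$s = 1$
$l{\left(J \right)} = 10 - J$ ($l{\left(J \right)} = 2 \cdot 5 - J = 10 - J$)
$l{\left(s \right)} + I = \left(10 - 1\right) + 79 = 9 + 79 = 88$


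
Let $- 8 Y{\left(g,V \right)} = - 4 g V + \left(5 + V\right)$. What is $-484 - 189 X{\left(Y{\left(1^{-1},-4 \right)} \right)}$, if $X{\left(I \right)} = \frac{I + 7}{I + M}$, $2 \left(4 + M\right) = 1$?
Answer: $- \frac{1601}{5} \approx -320.2$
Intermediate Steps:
$M = - \frac{7}{2}$ ($M = -4 + \frac{1}{2} \cdot 1 = -4 + \frac{1}{2} = - \frac{7}{2} \approx -3.5$)
$Y{\left(g,V \right)} = - \frac{5}{8} - \frac{V}{8} + \frac{V g}{2}$ ($Y{\left(g,V \right)} = - \frac{- 4 g V + \left(5 + V\right)}{8} = - \frac{- 4 V g + \left(5 + V\right)}{8} = - \frac{5 + V - 4 V g}{8} = - \frac{5}{8} - \frac{V}{8} + \frac{V g}{2}$)
$X{\left(I \right)} = \frac{7 + I}{- \frac{7}{2} + I}$ ($X{\left(I \right)} = \frac{I + 7}{I - \frac{7}{2}} = \frac{7 + I}{- \frac{7}{2} + I}$)
$-484 - 189 X{\left(Y{\left(1^{-1},-4 \right)} \right)} = -484 - 189 \frac{2 \left(7 - \left(\frac{1}{8} + 2\right)\right)}{-7 + 2 \left(- \frac{5}{8} - - \frac{1}{2} + \frac{1}{2} \left(-4\right) 1^{-1}\right)} = -484 - 189 \frac{2 \left(7 + \left(- \frac{5}{8} + \frac{1}{2} + \frac{1}{2} \left(-4\right) 1\right)\right)}{-7 + 2 \left(- \frac{5}{8} + \frac{1}{2} + \frac{1}{2} \left(-4\right) 1\right)} = -484 - 189 \frac{2 \left(7 - \frac{17}{8}\right)}{-7 + 2 \left(- \frac{5}{8} + \frac{1}{2} - 2\right)} = -484 - 189 \frac{2 \left(7 - \frac{17}{8}\right)}{-7 + 2 \left(- \frac{17}{8}\right)} = -484 - 189 \cdot 2 \frac{1}{-7 - \frac{17}{4}} \cdot \frac{39}{8} = -484 - 189 \cdot 2 \frac{1}{- \frac{45}{4}} \cdot \frac{39}{8} = -484 - 189 \cdot 2 \left(- \frac{4}{45}\right) \frac{39}{8} = -484 - - \frac{819}{5} = -484 + \frac{819}{5} = - \frac{1601}{5}$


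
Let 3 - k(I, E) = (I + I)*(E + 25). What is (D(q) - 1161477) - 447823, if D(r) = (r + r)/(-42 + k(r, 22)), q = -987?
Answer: -49748291558/30913 ≈ -1.6093e+6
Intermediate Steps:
k(I, E) = 3 - 2*I*(25 + E) (k(I, E) = 3 - (I + I)*(E + 25) = 3 - 2*I*(25 + E))
D(r) = 2*r/(-39 - 94*r) (D(r) = (r + r)/(-42 + (3 - 50*r - 2*22*r)) = (2*r)/(-42 + (3 - 50*r - 44*r)) = (2*r)/(-42 + (3 - 94*r)) = (2*r)/(-39 - 94*r) = 2*r/(-39 - 94*r))
(D(q) - 1161477) - 447823 = (-2*(-987)/(39 + 94*(-987)) - 1161477) - 447823 = (-2*(-987)/(39 - 92778) - 1161477) - 447823 = (-2*(-987)/(-92739) - 1161477) - 447823 = (-2*(-987)*(-1/92739) - 1161477) - 447823 = (-658/30913 - 1161477) - 447823 = -35904739159/30913 - 447823 = -49748291558/30913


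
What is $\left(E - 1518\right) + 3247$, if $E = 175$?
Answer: $1904$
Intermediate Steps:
$\left(E - 1518\right) + 3247 = \left(175 - 1518\right) + 3247 = -1343 + 3247 = 1904$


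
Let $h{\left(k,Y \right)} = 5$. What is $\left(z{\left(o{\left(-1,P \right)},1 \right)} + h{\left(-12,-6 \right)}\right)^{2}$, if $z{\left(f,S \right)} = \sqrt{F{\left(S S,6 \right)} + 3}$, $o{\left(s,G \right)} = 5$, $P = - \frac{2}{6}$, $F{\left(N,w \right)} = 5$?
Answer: $33 + 20 \sqrt{2} \approx 61.284$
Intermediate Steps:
$P = - \frac{1}{3}$ ($P = \left(-2\right) \frac{1}{6} = - \frac{1}{3} \approx -0.33333$)
$z{\left(f,S \right)} = 2 \sqrt{2}$ ($z{\left(f,S \right)} = \sqrt{5 + 3} = \sqrt{8} = 2 \sqrt{2}$)
$\left(z{\left(o{\left(-1,P \right)},1 \right)} + h{\left(-12,-6 \right)}\right)^{2} = \left(2 \sqrt{2} + 5\right)^{2} = \left(5 + 2 \sqrt{2}\right)^{2}$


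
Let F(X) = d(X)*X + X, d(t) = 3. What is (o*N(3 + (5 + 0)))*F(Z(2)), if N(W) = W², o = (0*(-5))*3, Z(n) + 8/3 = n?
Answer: 0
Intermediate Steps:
Z(n) = -8/3 + n
F(X) = 4*X (F(X) = 3*X + X = 4*X)
o = 0 (o = 0*3 = 0)
(o*N(3 + (5 + 0)))*F(Z(2)) = (0*(3 + (5 + 0))²)*(4*(-8/3 + 2)) = (0*(3 + 5)²)*(4*(-⅔)) = (0*8²)*(-8/3) = (0*64)*(-8/3) = 0*(-8/3) = 0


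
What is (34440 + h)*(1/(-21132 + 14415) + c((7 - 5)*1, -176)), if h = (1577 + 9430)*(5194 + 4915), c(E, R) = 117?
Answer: 29157545829088/2239 ≈ 1.3023e+10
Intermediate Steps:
h = 111269763 (h = 11007*10109 = 111269763)
(34440 + h)*(1/(-21132 + 14415) + c((7 - 5)*1, -176)) = (34440 + 111269763)*(1/(-21132 + 14415) + 117) = 111304203*(1/(-6717) + 117) = 111304203*(-1/6717 + 117) = 111304203*(785888/6717) = 29157545829088/2239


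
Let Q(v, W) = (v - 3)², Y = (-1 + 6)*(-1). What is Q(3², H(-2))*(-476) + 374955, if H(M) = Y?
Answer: 357819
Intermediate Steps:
Y = -5 (Y = 5*(-1) = -5)
H(M) = -5
Q(v, W) = (-3 + v)²
Q(3², H(-2))*(-476) + 374955 = (-3 + 3²)²*(-476) + 374955 = (-3 + 9)²*(-476) + 374955 = 6²*(-476) + 374955 = 36*(-476) + 374955 = -17136 + 374955 = 357819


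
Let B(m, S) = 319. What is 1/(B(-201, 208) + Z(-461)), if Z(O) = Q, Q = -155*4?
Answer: -1/301 ≈ -0.0033223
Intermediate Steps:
Q = -620
Z(O) = -620
1/(B(-201, 208) + Z(-461)) = 1/(319 - 620) = 1/(-301) = -1/301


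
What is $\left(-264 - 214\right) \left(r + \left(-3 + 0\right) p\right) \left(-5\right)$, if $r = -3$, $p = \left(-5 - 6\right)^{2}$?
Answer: $-874740$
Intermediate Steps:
$p = 121$ ($p = \left(-5 - 6\right)^{2} = \left(-11\right)^{2} = 121$)
$\left(-264 - 214\right) \left(r + \left(-3 + 0\right) p\right) \left(-5\right) = \left(-264 - 214\right) \left(-3 + \left(-3 + 0\right) 121\right) \left(-5\right) = - 478 \left(-3 - 363\right) \left(-5\right) = - 478 \left(\left(-366\right) \left(-5\right)\right) = \left(-478\right) 1830 = -874740$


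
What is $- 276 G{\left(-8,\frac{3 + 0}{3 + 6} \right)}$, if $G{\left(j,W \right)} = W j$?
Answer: $736$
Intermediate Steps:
$- 276 G{\left(-8,\frac{3 + 0}{3 + 6} \right)} = - 276 \frac{3 + 0}{3 + 6} \left(-8\right) = - 276 \cdot \frac{3}{9} \left(-8\right) = - 276 \cdot 3 \cdot \frac{1}{9} \left(-8\right) = - 276 \cdot \frac{1}{3} \left(-8\right) = \left(-276\right) \left(- \frac{8}{3}\right) = 736$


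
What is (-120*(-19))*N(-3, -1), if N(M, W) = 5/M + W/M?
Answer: -3040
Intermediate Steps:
(-120*(-19))*N(-3, -1) = (-120*(-19))*((5 - 1)/(-3)) = 2280*(-1/3*4) = 2280*(-4/3) = -3040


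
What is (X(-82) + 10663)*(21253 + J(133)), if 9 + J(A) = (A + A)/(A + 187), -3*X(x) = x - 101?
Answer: 9113182813/40 ≈ 2.2783e+8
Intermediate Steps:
X(x) = 101/3 - x/3 (X(x) = -(x - 101)/3 = -(-101 + x)/3 = 101/3 - x/3)
J(A) = -9 + 2*A/(187 + A) (J(A) = -9 + (A + A)/(A + 187) = -9 + (2*A)/(187 + A) = -9 + 2*A/(187 + A))
(X(-82) + 10663)*(21253 + J(133)) = ((101/3 - 1/3*(-82)) + 10663)*(21253 + (-1683 - 7*133)/(187 + 133)) = ((101/3 + 82/3) + 10663)*(21253 + (-1683 - 931)/320) = (61 + 10663)*(21253 + (1/320)*(-2614)) = 10724*(21253 - 1307/160) = 10724*(3399173/160) = 9113182813/40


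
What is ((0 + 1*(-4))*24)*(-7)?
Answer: 672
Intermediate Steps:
((0 + 1*(-4))*24)*(-7) = ((0 - 4)*24)*(-7) = -4*24*(-7) = -96*(-7) = 672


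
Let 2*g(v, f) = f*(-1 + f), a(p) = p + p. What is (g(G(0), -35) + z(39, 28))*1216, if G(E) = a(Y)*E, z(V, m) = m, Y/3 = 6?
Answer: 800128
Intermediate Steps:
Y = 18 (Y = 3*6 = 18)
a(p) = 2*p
G(E) = 36*E (G(E) = (2*18)*E = 36*E)
g(v, f) = f*(-1 + f)/2 (g(v, f) = (f*(-1 + f))/2 = f*(-1 + f)/2)
(g(G(0), -35) + z(39, 28))*1216 = ((½)*(-35)*(-1 - 35) + 28)*1216 = ((½)*(-35)*(-36) + 28)*1216 = (630 + 28)*1216 = 658*1216 = 800128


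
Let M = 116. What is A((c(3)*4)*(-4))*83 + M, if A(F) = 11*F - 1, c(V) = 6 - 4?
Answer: -29183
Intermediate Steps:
c(V) = 2
A(F) = -1 + 11*F
A((c(3)*4)*(-4))*83 + M = (-1 + 11*((2*4)*(-4)))*83 + 116 = (-1 + 11*(8*(-4)))*83 + 116 = (-1 + 11*(-32))*83 + 116 = (-1 - 352)*83 + 116 = -353*83 + 116 = -29299 + 116 = -29183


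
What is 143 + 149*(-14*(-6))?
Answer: 12659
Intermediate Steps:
143 + 149*(-14*(-6)) = 143 + 149*84 = 143 + 12516 = 12659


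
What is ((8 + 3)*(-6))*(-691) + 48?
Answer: 45654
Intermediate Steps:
((8 + 3)*(-6))*(-691) + 48 = (11*(-6))*(-691) + 48 = -66*(-691) + 48 = 45606 + 48 = 45654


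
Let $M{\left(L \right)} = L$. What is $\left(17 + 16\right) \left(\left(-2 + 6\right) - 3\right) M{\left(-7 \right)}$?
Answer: $-231$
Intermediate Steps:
$\left(17 + 16\right) \left(\left(-2 + 6\right) - 3\right) M{\left(-7 \right)} = \left(17 + 16\right) \left(\left(-2 + 6\right) - 3\right) \left(-7\right) = 33 \left(4 - 3\right) \left(-7\right) = 33 \cdot 1 \left(-7\right) = 33 \left(-7\right) = -231$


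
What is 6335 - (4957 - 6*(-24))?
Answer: 1234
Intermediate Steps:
6335 - (4957 - 6*(-24)) = 6335 - (4957 + 144) = 6335 - 1*5101 = 6335 - 5101 = 1234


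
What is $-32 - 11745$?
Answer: $-11777$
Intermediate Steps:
$-32 - 11745 = -11777$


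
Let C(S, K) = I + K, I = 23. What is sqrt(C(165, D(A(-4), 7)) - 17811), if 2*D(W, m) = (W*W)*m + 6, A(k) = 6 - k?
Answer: I*sqrt(17435) ≈ 132.04*I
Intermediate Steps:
D(W, m) = 3 + m*W**2/2 (D(W, m) = ((W*W)*m + 6)/2 = (W**2*m + 6)/2 = (m*W**2 + 6)/2 = (6 + m*W**2)/2 = 3 + m*W**2/2)
C(S, K) = 23 + K
sqrt(C(165, D(A(-4), 7)) - 17811) = sqrt((23 + (3 + (1/2)*7*(6 - 1*(-4))**2)) - 17811) = sqrt((23 + (3 + (1/2)*7*(6 + 4)**2)) - 17811) = sqrt((23 + (3 + (1/2)*7*10**2)) - 17811) = sqrt((23 + (3 + (1/2)*7*100)) - 17811) = sqrt((23 + (3 + 350)) - 17811) = sqrt((23 + 353) - 17811) = sqrt(376 - 17811) = sqrt(-17435) = I*sqrt(17435)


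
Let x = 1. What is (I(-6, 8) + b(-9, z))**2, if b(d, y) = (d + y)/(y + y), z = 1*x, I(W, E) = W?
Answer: 100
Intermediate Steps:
z = 1 (z = 1*1 = 1)
b(d, y) = (d + y)/(2*y) (b(d, y) = (d + y)/((2*y)) = (d + y)*(1/(2*y)) = (d + y)/(2*y))
(I(-6, 8) + b(-9, z))**2 = (-6 + (1/2)*(-9 + 1)/1)**2 = (-6 + (1/2)*1*(-8))**2 = (-6 - 4)**2 = (-10)**2 = 100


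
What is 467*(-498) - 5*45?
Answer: -232791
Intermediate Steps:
467*(-498) - 5*45 = -232566 - 225 = -232791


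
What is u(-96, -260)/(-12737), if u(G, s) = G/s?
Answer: -24/827905 ≈ -2.8989e-5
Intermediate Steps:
u(-96, -260)/(-12737) = -96/(-260)/(-12737) = -96*(-1/260)*(-1/12737) = (24/65)*(-1/12737) = -24/827905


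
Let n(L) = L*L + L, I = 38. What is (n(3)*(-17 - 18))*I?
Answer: -15960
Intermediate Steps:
n(L) = L + L² (n(L) = L² + L = L + L²)
(n(3)*(-17 - 18))*I = ((3*(1 + 3))*(-17 - 18))*38 = ((3*4)*(-35))*38 = (12*(-35))*38 = -420*38 = -15960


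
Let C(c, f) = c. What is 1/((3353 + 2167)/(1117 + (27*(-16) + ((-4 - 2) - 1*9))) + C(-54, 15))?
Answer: -67/3066 ≈ -0.021853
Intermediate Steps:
1/((3353 + 2167)/(1117 + (27*(-16) + ((-4 - 2) - 1*9))) + C(-54, 15)) = 1/((3353 + 2167)/(1117 + (27*(-16) + ((-4 - 2) - 1*9))) - 54) = 1/(5520/(1117 + (-432 + (-6 - 9))) - 54) = 1/(5520/(1117 + (-432 - 15)) - 54) = 1/(5520/(1117 - 447) - 54) = 1/(5520/670 - 54) = 1/(5520*(1/670) - 54) = 1/(552/67 - 54) = 1/(-3066/67) = -67/3066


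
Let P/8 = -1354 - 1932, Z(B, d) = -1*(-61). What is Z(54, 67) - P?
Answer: 26349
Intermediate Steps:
Z(B, d) = 61
P = -26288 (P = 8*(-1354 - 1932) = 8*(-3286) = -26288)
Z(54, 67) - P = 61 - 1*(-26288) = 61 + 26288 = 26349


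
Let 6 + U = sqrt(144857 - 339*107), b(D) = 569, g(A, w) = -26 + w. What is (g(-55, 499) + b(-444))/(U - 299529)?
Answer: -312115470/89721107641 - 14588*sqrt(554)/89721107641 ≈ -0.0034826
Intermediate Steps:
U = -6 + 14*sqrt(554) (U = -6 + sqrt(144857 - 339*107) = -6 + sqrt(144857 - 36273) = -6 + sqrt(108584) = -6 + 14*sqrt(554) ≈ 323.52)
(g(-55, 499) + b(-444))/(U - 299529) = ((-26 + 499) + 569)/((-6 + 14*sqrt(554)) - 299529) = (473 + 569)/(-299535 + 14*sqrt(554)) = 1042/(-299535 + 14*sqrt(554))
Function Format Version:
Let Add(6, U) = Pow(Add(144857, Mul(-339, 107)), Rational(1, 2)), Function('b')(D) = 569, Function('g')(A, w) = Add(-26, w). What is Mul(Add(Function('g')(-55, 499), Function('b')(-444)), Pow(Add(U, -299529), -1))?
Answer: Add(Rational(-312115470, 89721107641), Mul(Rational(-14588, 89721107641), Pow(554, Rational(1, 2)))) ≈ -0.0034826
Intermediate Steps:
U = Add(-6, Mul(14, Pow(554, Rational(1, 2)))) (U = Add(-6, Pow(Add(144857, Mul(-339, 107)), Rational(1, 2))) = Add(-6, Pow(Add(144857, -36273), Rational(1, 2))) = Add(-6, Pow(108584, Rational(1, 2))) = Add(-6, Mul(14, Pow(554, Rational(1, 2)))) ≈ 323.52)
Mul(Add(Function('g')(-55, 499), Function('b')(-444)), Pow(Add(U, -299529), -1)) = Mul(Add(Add(-26, 499), 569), Pow(Add(Add(-6, Mul(14, Pow(554, Rational(1, 2)))), -299529), -1)) = Mul(Add(473, 569), Pow(Add(-299535, Mul(14, Pow(554, Rational(1, 2)))), -1)) = Mul(1042, Pow(Add(-299535, Mul(14, Pow(554, Rational(1, 2)))), -1))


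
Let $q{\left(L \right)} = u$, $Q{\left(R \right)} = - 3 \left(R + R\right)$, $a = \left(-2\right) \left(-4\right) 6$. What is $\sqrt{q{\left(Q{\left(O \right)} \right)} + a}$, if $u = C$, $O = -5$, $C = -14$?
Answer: $\sqrt{34} \approx 5.8309$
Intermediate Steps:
$a = 48$ ($a = 8 \cdot 6 = 48$)
$Q{\left(R \right)} = - 6 R$ ($Q{\left(R \right)} = - 3 \cdot 2 R = - 6 R$)
$u = -14$
$q{\left(L \right)} = -14$
$\sqrt{q{\left(Q{\left(O \right)} \right)} + a} = \sqrt{-14 + 48} = \sqrt{34}$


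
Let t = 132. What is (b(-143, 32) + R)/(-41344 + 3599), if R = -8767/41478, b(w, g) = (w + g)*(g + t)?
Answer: 755074279/1565587110 ≈ 0.48229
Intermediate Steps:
b(w, g) = (132 + g)*(g + w) (b(w, g) = (w + g)*(g + 132) = (g + w)*(132 + g) = (132 + g)*(g + w))
R = -8767/41478 (R = -8767*1/41478 = -8767/41478 ≈ -0.21136)
(b(-143, 32) + R)/(-41344 + 3599) = ((32**2 + 132*32 + 132*(-143) + 32*(-143)) - 8767/41478)/(-41344 + 3599) = ((1024 + 4224 - 18876 - 4576) - 8767/41478)/(-37745) = (-18204 - 8767/41478)*(-1/37745) = -755074279/41478*(-1/37745) = 755074279/1565587110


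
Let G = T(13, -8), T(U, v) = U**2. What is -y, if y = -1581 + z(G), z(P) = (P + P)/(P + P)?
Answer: 1580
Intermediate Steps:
G = 169 (G = 13**2 = 169)
z(P) = 1 (z(P) = (2*P)/((2*P)) = (2*P)*(1/(2*P)) = 1)
y = -1580 (y = -1581 + 1 = -1580)
-y = -1*(-1580) = 1580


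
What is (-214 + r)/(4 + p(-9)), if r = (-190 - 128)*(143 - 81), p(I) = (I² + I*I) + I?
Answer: -19930/157 ≈ -126.94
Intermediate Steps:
p(I) = I + 2*I² (p(I) = (I² + I²) + I = 2*I² + I = I + 2*I²)
r = -19716 (r = -318*62 = -19716)
(-214 + r)/(4 + p(-9)) = (-214 - 19716)/(4 - 9*(1 + 2*(-9))) = -19930/(4 - 9*(1 - 18)) = -19930/(4 - 9*(-17)) = -19930/(4 + 153) = -19930/157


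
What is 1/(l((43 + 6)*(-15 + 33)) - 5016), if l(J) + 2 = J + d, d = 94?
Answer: -1/4042 ≈ -0.00024740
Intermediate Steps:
l(J) = 92 + J (l(J) = -2 + (J + 94) = -2 + (94 + J) = 92 + J)
1/(l((43 + 6)*(-15 + 33)) - 5016) = 1/((92 + (43 + 6)*(-15 + 33)) - 5016) = 1/((92 + 49*18) - 5016) = 1/((92 + 882) - 5016) = 1/(974 - 5016) = 1/(-4042) = -1/4042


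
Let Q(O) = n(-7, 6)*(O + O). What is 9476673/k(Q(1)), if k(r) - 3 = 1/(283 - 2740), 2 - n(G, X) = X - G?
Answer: 23284185561/7370 ≈ 3.1593e+6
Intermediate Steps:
n(G, X) = 2 + G - X (n(G, X) = 2 - (X - G) = 2 + (G - X) = 2 + G - X)
Q(O) = -22*O (Q(O) = (2 - 7 - 1*6)*(O + O) = (2 - 7 - 6)*(2*O) = -22*O)
k(r) = 7370/2457 (k(r) = 3 + 1/(283 - 2740) = 3 + 1/(-2457) = 3 - 1/2457 = 7370/2457)
9476673/k(Q(1)) = 9476673/(7370/2457) = 9476673*(2457/7370) = 23284185561/7370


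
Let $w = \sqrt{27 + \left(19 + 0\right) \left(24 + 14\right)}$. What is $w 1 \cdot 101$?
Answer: $101 \sqrt{749} \approx 2764.2$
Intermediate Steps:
$w = \sqrt{749}$ ($w = \sqrt{27 + 19 \cdot 38} = \sqrt{27 + 722} = \sqrt{749} \approx 27.368$)
$w 1 \cdot 101 = \sqrt{749} \cdot 1 \cdot 101 = \sqrt{749} \cdot 101 = 101 \sqrt{749}$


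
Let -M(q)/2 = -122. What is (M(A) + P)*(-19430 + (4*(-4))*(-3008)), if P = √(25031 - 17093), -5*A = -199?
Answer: 7002312 + 1807974*√2 ≈ 9.5592e+6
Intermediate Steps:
A = 199/5 (A = -⅕*(-199) = 199/5 ≈ 39.800)
M(q) = 244 (M(q) = -2*(-122) = 244)
P = 63*√2 (P = √7938 = 63*√2 ≈ 89.095)
(M(A) + P)*(-19430 + (4*(-4))*(-3008)) = (244 + 63*√2)*(-19430 + (4*(-4))*(-3008)) = (244 + 63*√2)*(-19430 - 16*(-3008)) = (244 + 63*√2)*(-19430 + 48128) = (244 + 63*√2)*28698 = 7002312 + 1807974*√2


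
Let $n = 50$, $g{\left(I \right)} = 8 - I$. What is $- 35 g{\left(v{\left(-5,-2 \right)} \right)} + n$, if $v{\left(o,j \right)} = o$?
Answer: $-405$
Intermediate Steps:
$- 35 g{\left(v{\left(-5,-2 \right)} \right)} + n = - 35 \left(8 - -5\right) + 50 = - 35 \left(8 + 5\right) + 50 = \left(-35\right) 13 + 50 = -455 + 50 = -405$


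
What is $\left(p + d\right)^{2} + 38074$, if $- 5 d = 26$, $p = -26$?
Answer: $\frac{976186}{25} \approx 39047.0$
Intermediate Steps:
$d = - \frac{26}{5}$ ($d = \left(- \frac{1}{5}\right) 26 = - \frac{26}{5} \approx -5.2$)
$\left(p + d\right)^{2} + 38074 = \left(-26 - \frac{26}{5}\right)^{2} + 38074 = \left(- \frac{156}{5}\right)^{2} + 38074 = \frac{24336}{25} + 38074 = \frac{976186}{25}$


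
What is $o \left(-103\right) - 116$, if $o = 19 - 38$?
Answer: $1841$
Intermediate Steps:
$o = -19$
$o \left(-103\right) - 116 = \left(-19\right) \left(-103\right) - 116 = 1957 - 116 = 1841$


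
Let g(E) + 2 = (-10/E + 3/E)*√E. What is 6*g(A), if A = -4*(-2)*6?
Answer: -12 - 7*√3/2 ≈ -18.062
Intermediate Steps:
A = 48 (A = 8*6 = 48)
g(E) = -2 - 7/√E (g(E) = -2 + (-10/E + 3/E)*√E = -2 + (-7/E)*√E = -2 - 7/√E)
6*g(A) = 6*(-2 - 7*√3/12) = -12 - 7*√3/2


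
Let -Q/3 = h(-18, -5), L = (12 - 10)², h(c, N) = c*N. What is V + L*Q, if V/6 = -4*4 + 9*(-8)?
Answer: -1608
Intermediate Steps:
h(c, N) = N*c
L = 4 (L = 2² = 4)
V = -528 (V = 6*(-4*4 + 9*(-8)) = 6*(-16 - 72) = 6*(-88) = -528)
Q = -270 (Q = -(-15)*(-18) = -3*90 = -270)
V + L*Q = -528 + 4*(-270) = -528 - 1080 = -1608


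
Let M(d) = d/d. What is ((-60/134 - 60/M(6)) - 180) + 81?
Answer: -10683/67 ≈ -159.45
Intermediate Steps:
M(d) = 1
((-60/134 - 60/M(6)) - 180) + 81 = ((-60/134 - 60/1) - 180) + 81 = ((-60*1/134 - 60*1) - 180) + 81 = ((-30/67 - 60) - 180) + 81 = (-4050/67 - 180) + 81 = -16110/67 + 81 = -10683/67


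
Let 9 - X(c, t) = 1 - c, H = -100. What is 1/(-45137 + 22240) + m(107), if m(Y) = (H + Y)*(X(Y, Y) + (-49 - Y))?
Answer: -6571440/22897 ≈ -287.00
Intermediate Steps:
X(c, t) = 8 + c (X(c, t) = 9 - (1 - c) = 9 + (-1 + c) = 8 + c)
m(Y) = 4100 - 41*Y (m(Y) = (-100 + Y)*((8 + Y) + (-49 - Y)) = (-100 + Y)*(-41) = 4100 - 41*Y)
1/(-45137 + 22240) + m(107) = 1/(-45137 + 22240) + (4100 - 41*107) = 1/(-22897) + (4100 - 4387) = -1/22897 - 287 = -6571440/22897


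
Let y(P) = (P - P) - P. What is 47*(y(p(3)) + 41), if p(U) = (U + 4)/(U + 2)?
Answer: 9306/5 ≈ 1861.2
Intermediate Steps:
p(U) = (4 + U)/(2 + U)
y(P) = -P (y(P) = 0 - P = -P)
47*(y(p(3)) + 41) = 47*(-(4 + 3)/(2 + 3) + 41) = 47*(-7/5 + 41) = 47*(198/5) = 9306/5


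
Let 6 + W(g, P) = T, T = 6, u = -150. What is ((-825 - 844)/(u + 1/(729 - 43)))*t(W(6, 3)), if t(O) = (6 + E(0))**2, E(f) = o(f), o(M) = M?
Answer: 41217624/102899 ≈ 400.56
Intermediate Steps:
E(f) = f
W(g, P) = 0 (W(g, P) = -6 + 6 = 0)
t(O) = 36 (t(O) = (6 + 0)**2 = 6**2 = 36)
((-825 - 844)/(u + 1/(729 - 43)))*t(W(6, 3)) = ((-825 - 844)/(-150 + 1/(729 - 43)))*36 = -1669/(-150 + 1/686)*36 = -1669/(-102899/686)*36 = -1669*(-686/102899)*36 = (1144934/102899)*36 = 41217624/102899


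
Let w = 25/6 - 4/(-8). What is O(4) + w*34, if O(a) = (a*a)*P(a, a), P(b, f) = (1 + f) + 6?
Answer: 1004/3 ≈ 334.67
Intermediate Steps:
P(b, f) = 7 + f
w = 14/3 (w = 25*(⅙) - 4*(-⅛) = 25/6 + ½ = 14/3 ≈ 4.6667)
O(a) = a²*(7 + a) (O(a) = (a*a)*(7 + a) = a²*(7 + a))
O(4) + w*34 = 4²*(7 + 4) + (14/3)*34 = 16*11 + 476/3 = 176 + 476/3 = 1004/3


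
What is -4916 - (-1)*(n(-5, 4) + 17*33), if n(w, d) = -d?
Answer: -4359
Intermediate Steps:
-4916 - (-1)*(n(-5, 4) + 17*33) = -4916 - (-1)*(-1*4 + 17*33) = -4916 - (-1)*(-4 + 561) = -4916 - (-1)*557 = -4916 - 1*(-557) = -4916 + 557 = -4359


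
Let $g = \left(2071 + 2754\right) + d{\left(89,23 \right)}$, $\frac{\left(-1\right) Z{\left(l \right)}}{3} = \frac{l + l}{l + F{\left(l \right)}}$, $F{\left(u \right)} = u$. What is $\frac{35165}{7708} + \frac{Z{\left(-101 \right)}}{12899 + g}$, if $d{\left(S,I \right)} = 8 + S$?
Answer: $\frac{626652341}{137364268} \approx 4.562$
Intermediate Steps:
$Z{\left(l \right)} = -3$ ($Z{\left(l \right)} = - 3 \frac{l + l}{l + l} = - 3 \frac{2 l}{2 l} = - 3 \cdot 2 l \frac{1}{2 l} = \left(-3\right) 1 = -3$)
$g = 4922$ ($g = \left(2071 + 2754\right) + \left(8 + 89\right) = 4825 + 97 = 4922$)
$\frac{35165}{7708} + \frac{Z{\left(-101 \right)}}{12899 + g} = \frac{35165}{7708} - \frac{3}{12899 + 4922} = 35165 \cdot \frac{1}{7708} - \frac{3}{17821} = \frac{35165}{7708} - \frac{3}{17821} = \frac{626652341}{137364268}$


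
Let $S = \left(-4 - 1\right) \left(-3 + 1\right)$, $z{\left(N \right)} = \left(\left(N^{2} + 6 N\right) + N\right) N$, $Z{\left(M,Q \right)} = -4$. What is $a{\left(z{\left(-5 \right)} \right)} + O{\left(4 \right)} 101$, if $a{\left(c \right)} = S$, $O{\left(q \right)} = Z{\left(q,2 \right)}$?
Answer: $-394$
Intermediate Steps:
$O{\left(q \right)} = -4$
$z{\left(N \right)} = N \left(N^{2} + 7 N\right)$ ($z{\left(N \right)} = \left(N^{2} + 7 N\right) N = N \left(N^{2} + 7 N\right)$)
$S = 10$ ($S = \left(-5\right) \left(-2\right) = 10$)
$a{\left(c \right)} = 10$
$a{\left(z{\left(-5 \right)} \right)} + O{\left(4 \right)} 101 = 10 - 404 = -394$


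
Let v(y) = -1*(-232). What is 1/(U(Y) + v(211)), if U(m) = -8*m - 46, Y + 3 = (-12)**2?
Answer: -1/942 ≈ -0.0010616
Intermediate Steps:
Y = 141 (Y = -3 + (-12)**2 = -3 + 144 = 141)
v(y) = 232
U(m) = -46 - 8*m
1/(U(Y) + v(211)) = 1/((-46 - 8*141) + 232) = 1/((-46 - 1128) + 232) = 1/(-1174 + 232) = 1/(-942) = -1/942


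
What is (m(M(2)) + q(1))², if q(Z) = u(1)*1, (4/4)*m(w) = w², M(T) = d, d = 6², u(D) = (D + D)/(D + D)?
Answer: 1682209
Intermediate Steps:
u(D) = 1 (u(D) = (2*D)/((2*D)) = (2*D)*(1/(2*D)) = 1)
d = 36
M(T) = 36
m(w) = w²
q(Z) = 1 (q(Z) = 1*1 = 1)
(m(M(2)) + q(1))² = (36² + 1)² = (1296 + 1)² = 1297² = 1682209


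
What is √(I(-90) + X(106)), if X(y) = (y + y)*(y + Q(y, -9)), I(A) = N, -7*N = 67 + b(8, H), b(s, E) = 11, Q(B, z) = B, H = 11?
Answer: √2201710/7 ≈ 211.97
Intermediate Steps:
N = -78/7 (N = -(67 + 11)/7 = -⅐*78 = -78/7 ≈ -11.143)
I(A) = -78/7
X(y) = 4*y² (X(y) = (y + y)*(y + y) = (2*y)*(2*y) = 4*y²)
√(I(-90) + X(106)) = √(-78/7 + 4*106²) = √(-78/7 + 4*11236) = √(-78/7 + 44944) = √(314530/7) = √2201710/7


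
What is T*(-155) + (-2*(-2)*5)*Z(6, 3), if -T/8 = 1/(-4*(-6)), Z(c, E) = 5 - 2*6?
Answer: -265/3 ≈ -88.333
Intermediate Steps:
Z(c, E) = -7 (Z(c, E) = 5 - 12 = -7)
T = -⅓ (T = -8/((-4*(-6))) = -8/24 = -8*1/24 = -⅓ ≈ -0.33333)
T*(-155) + (-2*(-2)*5)*Z(6, 3) = -⅓*(-155) + (-2*(-2)*5)*(-7) = 155/3 + (4*5)*(-7) = 155/3 + 20*(-7) = 155/3 - 140 = -265/3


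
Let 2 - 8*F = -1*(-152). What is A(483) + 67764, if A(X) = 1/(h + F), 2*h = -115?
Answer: 20668016/305 ≈ 67764.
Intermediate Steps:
F = -75/4 (F = 1/4 - (-1)*(-152)/8 = 1/4 - 1/8*152 = 1/4 - 19 = -75/4 ≈ -18.750)
h = -115/2 (h = (1/2)*(-115) = -115/2 ≈ -57.500)
A(X) = -4/305 (A(X) = 1/(-115/2 - 75/4) = 1/(-305/4) = -4/305)
A(483) + 67764 = -4/305 + 67764 = 20668016/305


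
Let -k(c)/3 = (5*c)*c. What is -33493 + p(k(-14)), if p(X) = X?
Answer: -36433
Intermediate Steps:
k(c) = -15*c² (k(c) = -3*5*c*c = -15*c²)
-33493 + p(k(-14)) = -33493 - 15*(-14)² = -33493 - 15*196 = -33493 - 2940 = -36433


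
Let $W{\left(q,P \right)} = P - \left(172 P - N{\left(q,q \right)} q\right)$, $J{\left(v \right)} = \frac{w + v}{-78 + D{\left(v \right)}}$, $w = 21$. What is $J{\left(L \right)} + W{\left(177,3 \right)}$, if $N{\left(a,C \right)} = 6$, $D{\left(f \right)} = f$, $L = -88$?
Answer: $\frac{91201}{166} \approx 549.4$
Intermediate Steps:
$J{\left(v \right)} = \frac{21 + v}{-78 + v}$
$W{\left(q,P \right)} = - 171 P + 6 q$ ($W{\left(q,P \right)} = P - \left(- 6 q + 172 P\right) = - 171 P + 6 q$)
$J{\left(L \right)} + W{\left(177,3 \right)} = \frac{21 - 88}{-78 - 88} + \left(\left(-171\right) 3 + 6 \cdot 177\right) = \frac{1}{-166} \left(-67\right) + \left(-513 + 1062\right) = \left(- \frac{1}{166}\right) \left(-67\right) + 549 = \frac{67}{166} + 549 = \frac{91201}{166}$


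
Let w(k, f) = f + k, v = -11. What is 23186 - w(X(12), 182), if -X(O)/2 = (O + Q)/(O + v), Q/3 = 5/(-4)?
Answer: 46041/2 ≈ 23021.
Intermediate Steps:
Q = -15/4 (Q = 3*(5/(-4)) = 3*(5*(-¼)) = 3*(-5/4) = -15/4 ≈ -3.7500)
X(O) = -2*(-15/4 + O)/(-11 + O) (X(O) = -2*(O - 15/4)/(O - 11) = -2*(-15/4 + O)/(-11 + O))
23186 - w(X(12), 182) = 23186 - (182 + (15 - 4*12)/(2*(-11 + 12))) = 23186 - (182 + (½)*(15 - 48)/1) = 23186 - (182 + (½)*1*(-33)) = 23186 - (182 - 33/2) = 23186 - 1*331/2 = 23186 - 331/2 = 46041/2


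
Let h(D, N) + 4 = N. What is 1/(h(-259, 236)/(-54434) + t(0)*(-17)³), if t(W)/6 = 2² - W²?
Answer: -27217/3209211020 ≈ -8.4809e-6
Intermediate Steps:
h(D, N) = -4 + N
t(W) = 24 - 6*W² (t(W) = 6*(2² - W²) = 6*(4 - W²) = 24 - 6*W²)
1/(h(-259, 236)/(-54434) + t(0)*(-17)³) = 1/((-4 + 236)/(-54434) + (24 - 6*0²)*(-17)³) = 1/(232*(-1/54434) + (24 - 6*0)*(-4913)) = 1/(-116/27217 + (24 + 0)*(-4913)) = 1/(-116/27217 + 24*(-4913)) = 1/(-116/27217 - 117912) = 1/(-3209211020/27217) = -27217/3209211020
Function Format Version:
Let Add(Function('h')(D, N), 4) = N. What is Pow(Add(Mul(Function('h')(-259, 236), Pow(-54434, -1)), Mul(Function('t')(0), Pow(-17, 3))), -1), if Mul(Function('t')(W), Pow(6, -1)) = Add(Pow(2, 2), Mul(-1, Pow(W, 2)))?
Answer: Rational(-27217, 3209211020) ≈ -8.4809e-6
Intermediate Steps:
Function('h')(D, N) = Add(-4, N)
Function('t')(W) = Add(24, Mul(-6, Pow(W, 2))) (Function('t')(W) = Mul(6, Add(Pow(2, 2), Mul(-1, Pow(W, 2)))) = Mul(6, Add(4, Mul(-1, Pow(W, 2)))) = Add(24, Mul(-6, Pow(W, 2))))
Pow(Add(Mul(Function('h')(-259, 236), Pow(-54434, -1)), Mul(Function('t')(0), Pow(-17, 3))), -1) = Pow(Add(Mul(Add(-4, 236), Pow(-54434, -1)), Mul(Add(24, Mul(-6, Pow(0, 2))), Pow(-17, 3))), -1) = Pow(Add(Mul(232, Rational(-1, 54434)), Mul(Add(24, Mul(-6, 0)), -4913)), -1) = Pow(Add(Rational(-116, 27217), Mul(Add(24, 0), -4913)), -1) = Pow(Add(Rational(-116, 27217), Mul(24, -4913)), -1) = Pow(Add(Rational(-116, 27217), -117912), -1) = Pow(Rational(-3209211020, 27217), -1) = Rational(-27217, 3209211020)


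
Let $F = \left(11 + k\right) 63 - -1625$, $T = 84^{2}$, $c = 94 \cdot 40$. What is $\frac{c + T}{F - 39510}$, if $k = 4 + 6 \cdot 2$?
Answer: $- \frac{1352}{4523} \approx -0.29892$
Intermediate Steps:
$k = 16$ ($k = 4 + 12 = 16$)
$c = 3760$
$T = 7056$
$F = 3326$ ($F = \left(11 + 16\right) 63 - -1625 = 27 \cdot 63 + 1625 = 1701 + 1625 = 3326$)
$\frac{c + T}{F - 39510} = \frac{3760 + 7056}{3326 - 39510} = \frac{10816}{-36184} = 10816 \left(- \frac{1}{36184}\right) = - \frac{1352}{4523}$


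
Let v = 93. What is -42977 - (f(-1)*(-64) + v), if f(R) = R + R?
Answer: -43198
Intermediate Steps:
f(R) = 2*R
-42977 - (f(-1)*(-64) + v) = -42977 - ((2*(-1))*(-64) + 93) = -42977 - (-2*(-64) + 93) = -42977 - (128 + 93) = -42977 - 1*221 = -42977 - 221 = -43198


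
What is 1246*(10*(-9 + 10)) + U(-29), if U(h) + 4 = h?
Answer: 12427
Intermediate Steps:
U(h) = -4 + h
1246*(10*(-9 + 10)) + U(-29) = 1246*(10*(-9 + 10)) + (-4 - 29) = 1246*(10*1) - 33 = 1246*10 - 33 = 12460 - 33 = 12427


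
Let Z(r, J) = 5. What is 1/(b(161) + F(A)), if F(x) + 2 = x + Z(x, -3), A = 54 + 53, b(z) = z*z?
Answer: 1/26031 ≈ 3.8416e-5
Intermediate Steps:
b(z) = z²
A = 107
F(x) = 3 + x (F(x) = -2 + (x + 5) = -2 + (5 + x) = 3 + x)
1/(b(161) + F(A)) = 1/(161² + (3 + 107)) = 1/(25921 + 110) = 1/26031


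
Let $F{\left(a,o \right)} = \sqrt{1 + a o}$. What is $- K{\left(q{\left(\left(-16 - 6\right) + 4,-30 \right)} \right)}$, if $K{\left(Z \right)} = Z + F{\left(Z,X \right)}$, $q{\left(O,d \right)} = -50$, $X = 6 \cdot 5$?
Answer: $50 - i \sqrt{1499} \approx 50.0 - 38.717 i$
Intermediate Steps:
$X = 30$
$K{\left(Z \right)} = Z + \sqrt{1 + 30 Z}$ ($K{\left(Z \right)} = Z + \sqrt{1 + Z 30} = Z + \sqrt{1 + 30 Z}$)
$- K{\left(q{\left(\left(-16 - 6\right) + 4,-30 \right)} \right)} = - (-50 + \sqrt{1 + 30 \left(-50\right)}) = - (-50 + \sqrt{1 - 1500}) = - (-50 + \sqrt{-1499}) = - (-50 + i \sqrt{1499}) = 50 - i \sqrt{1499}$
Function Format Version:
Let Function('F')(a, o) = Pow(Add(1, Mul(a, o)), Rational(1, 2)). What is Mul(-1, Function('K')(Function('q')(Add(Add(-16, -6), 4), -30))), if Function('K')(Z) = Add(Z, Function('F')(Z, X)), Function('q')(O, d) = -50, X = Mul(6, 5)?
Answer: Add(50, Mul(-1, I, Pow(1499, Rational(1, 2)))) ≈ Add(50.000, Mul(-38.717, I))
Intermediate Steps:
X = 30
Function('K')(Z) = Add(Z, Pow(Add(1, Mul(30, Z)), Rational(1, 2))) (Function('K')(Z) = Add(Z, Pow(Add(1, Mul(Z, 30)), Rational(1, 2))) = Add(Z, Pow(Add(1, Mul(30, Z)), Rational(1, 2))))
Mul(-1, Function('K')(Function('q')(Add(Add(-16, -6), 4), -30))) = Mul(-1, Add(-50, Pow(Add(1, Mul(30, -50)), Rational(1, 2)))) = Mul(-1, Add(-50, Pow(Add(1, -1500), Rational(1, 2)))) = Mul(-1, Add(-50, Pow(-1499, Rational(1, 2)))) = Mul(-1, Add(-50, Mul(I, Pow(1499, Rational(1, 2))))) = Add(50, Mul(-1, I, Pow(1499, Rational(1, 2))))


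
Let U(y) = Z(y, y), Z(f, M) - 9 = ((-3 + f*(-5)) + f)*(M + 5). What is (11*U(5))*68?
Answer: -165308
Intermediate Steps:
Z(f, M) = 9 + (-3 - 4*f)*(5 + M) (Z(f, M) = 9 + ((-3 + f*(-5)) + f)*(M + 5) = 9 + ((-3 - 5*f) + f)*(5 + M) = 9 + (-3 - 4*f)*(5 + M))
U(y) = -6 - 23*y - 4*y**2 (U(y) = -6 - 20*y - 3*y - 4*y*y = -6 - 20*y - 3*y - 4*y**2 = -6 - 23*y - 4*y**2)
(11*U(5))*68 = (11*(-6 - 23*5 - 4*5**2))*68 = (11*(-6 - 115 - 4*25))*68 = (11*(-6 - 115 - 100))*68 = (11*(-221))*68 = -2431*68 = -165308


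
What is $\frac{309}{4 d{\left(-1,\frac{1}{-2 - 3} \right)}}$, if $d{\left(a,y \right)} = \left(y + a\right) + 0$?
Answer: $- \frac{515}{8} \approx -64.375$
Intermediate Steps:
$d{\left(a,y \right)} = a + y$ ($d{\left(a,y \right)} = \left(a + y\right) + 0 = a + y$)
$\frac{309}{4 d{\left(-1,\frac{1}{-2 - 3} \right)}} = \frac{309}{4 \left(-1 + \frac{1}{-2 - 3}\right)} = \frac{309}{4 \left(-1 + \frac{1}{-5}\right)} = \frac{309}{4 \left(-1 - \frac{1}{5}\right)} = \frac{309}{4 \left(- \frac{6}{5}\right)} = \frac{309}{- \frac{24}{5}} = 309 \left(- \frac{5}{24}\right) = - \frac{515}{8}$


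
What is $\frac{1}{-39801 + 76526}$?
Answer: $\frac{1}{36725} \approx 2.7229 \cdot 10^{-5}$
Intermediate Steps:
$\frac{1}{-39801 + 76526} = \frac{1}{36725}$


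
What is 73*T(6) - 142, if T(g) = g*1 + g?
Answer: 734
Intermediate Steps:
T(g) = 2*g (T(g) = g + g = 2*g)
73*T(6) - 142 = 73*(2*6) - 142 = 73*12 - 142 = 876 - 142 = 734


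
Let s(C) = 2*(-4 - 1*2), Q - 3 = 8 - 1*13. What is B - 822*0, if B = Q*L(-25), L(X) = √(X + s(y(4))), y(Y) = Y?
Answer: -2*I*√37 ≈ -12.166*I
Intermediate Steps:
Q = -2 (Q = 3 + (8 - 1*13) = 3 + (8 - 13) = 3 - 5 = -2)
s(C) = -12 (s(C) = 2*(-4 - 2) = 2*(-6) = -12)
L(X) = √(-12 + X) (L(X) = √(X - 12) = √(-12 + X))
B = -2*I*√37 (B = -2*√(-12 - 25) = -2*I*√37 ≈ -12.166*I)
B - 822*0 = -2*I*√37 - 822*0 = -2*I*√37 + 0 = -2*I*√37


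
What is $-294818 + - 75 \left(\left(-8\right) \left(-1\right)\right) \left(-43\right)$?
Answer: $-269018$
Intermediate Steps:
$-294818 + - 75 \left(\left(-8\right) \left(-1\right)\right) \left(-43\right) = -294818 + \left(-75\right) 8 \left(-43\right) = -294818 - -25800 = -294818 + 25800 = -269018$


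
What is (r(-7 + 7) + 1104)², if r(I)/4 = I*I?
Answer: 1218816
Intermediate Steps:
r(I) = 4*I² (r(I) = 4*(I*I) = 4*I²)
(r(-7 + 7) + 1104)² = (4*(-7 + 7)² + 1104)² = (4*0² + 1104)² = (4*0 + 1104)² = (0 + 1104)² = 1104² = 1218816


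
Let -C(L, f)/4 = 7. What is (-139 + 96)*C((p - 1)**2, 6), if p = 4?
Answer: 1204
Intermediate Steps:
C(L, f) = -28 (C(L, f) = -4*7 = -28)
(-139 + 96)*C((p - 1)**2, 6) = (-139 + 96)*(-28) = -43*(-28) = 1204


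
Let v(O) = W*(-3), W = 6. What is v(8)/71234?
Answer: -9/35617 ≈ -0.00025269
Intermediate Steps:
v(O) = -18 (v(O) = 6*(-3) = -18)
v(8)/71234 = -18/71234 = -18*1/71234 = -9/35617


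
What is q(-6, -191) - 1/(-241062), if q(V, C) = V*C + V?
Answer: 274810681/241062 ≈ 1140.0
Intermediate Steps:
q(V, C) = V + C*V (q(V, C) = C*V + V = V + C*V)
q(-6, -191) - 1/(-241062) = -6*(1 - 191) - 1/(-241062) = -6*(-190) - 1*(-1/241062) = 1140 + 1/241062 = 274810681/241062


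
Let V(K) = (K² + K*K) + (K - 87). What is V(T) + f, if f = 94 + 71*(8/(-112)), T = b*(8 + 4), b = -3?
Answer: 35811/14 ≈ 2557.9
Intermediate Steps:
T = -36 (T = -3*(8 + 4) = -3*12 = -36)
f = 1245/14 (f = 94 + 71*(8*(-1/112)) = 94 + 71*(-1/14) = 94 - 71/14 = 1245/14 ≈ 88.929)
V(K) = -87 + K + 2*K² (V(K) = (K² + K²) + (-87 + K) = 2*K² + (-87 + K) = -87 + K + 2*K²)
V(T) + f = (-87 - 36 + 2*(-36)²) + 1245/14 = (-87 - 36 + 2*1296) + 1245/14 = (-87 - 36 + 2592) + 1245/14 = 2469 + 1245/14 = 35811/14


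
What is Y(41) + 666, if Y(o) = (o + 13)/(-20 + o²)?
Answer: 1106280/1661 ≈ 666.03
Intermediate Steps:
Y(o) = (13 + o)/(-20 + o²)
Y(41) + 666 = (13 + 41)/(-20 + 41²) + 666 = 54/(-20 + 1681) + 666 = 54/1661 + 666 = 1106280/1661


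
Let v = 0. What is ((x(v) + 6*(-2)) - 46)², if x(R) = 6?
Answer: 2704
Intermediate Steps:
((x(v) + 6*(-2)) - 46)² = ((6 + 6*(-2)) - 46)² = ((6 - 12) - 46)² = (-6 - 46)² = (-52)² = 2704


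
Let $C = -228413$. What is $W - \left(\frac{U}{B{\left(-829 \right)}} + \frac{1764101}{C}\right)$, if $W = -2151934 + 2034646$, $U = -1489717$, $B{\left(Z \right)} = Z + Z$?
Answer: $- \frac{44755338188815}{378708754} \approx -1.1818 \cdot 10^{5}$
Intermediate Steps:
$B{\left(Z \right)} = 2 Z$
$W = -117288$
$W - \left(\frac{U}{B{\left(-829 \right)}} + \frac{1764101}{C}\right) = -117288 - \left(- \frac{1489717}{2 \left(-829\right)} + \frac{1764101}{-228413}\right) = -117288 - \left(- \frac{1489717}{-1658} + 1764101 \left(- \frac{1}{228413}\right)\right) = -117288 - \left(\left(-1489717\right) \left(- \frac{1}{1658}\right) - \frac{1764101}{228413}\right) = -117288 - \left(\frac{1489717}{1658} - \frac{1764101}{228413}\right) = -117288 - \frac{337345849663}{378708754} = - \frac{44755338188815}{378708754}$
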